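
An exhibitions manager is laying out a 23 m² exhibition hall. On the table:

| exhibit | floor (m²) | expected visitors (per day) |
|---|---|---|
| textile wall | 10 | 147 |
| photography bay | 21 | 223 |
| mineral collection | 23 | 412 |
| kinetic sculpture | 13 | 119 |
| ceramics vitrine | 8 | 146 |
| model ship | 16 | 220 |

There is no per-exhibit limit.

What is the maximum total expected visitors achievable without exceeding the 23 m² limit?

412

Ranking by ratio (expected visitors/m²): ceramics vitrine 18.25, mineral collection 17.91, textile wall 14.70, model ship 13.75.
Filling by ratio: 2×ceramics vitrine for 292, with 7 m² left unused.
The 16 m² tied up in 2×ceramics vitrine is better spent on mineral collection — total rises to 412 (23 m²).
No other feasible combination exceeds 412.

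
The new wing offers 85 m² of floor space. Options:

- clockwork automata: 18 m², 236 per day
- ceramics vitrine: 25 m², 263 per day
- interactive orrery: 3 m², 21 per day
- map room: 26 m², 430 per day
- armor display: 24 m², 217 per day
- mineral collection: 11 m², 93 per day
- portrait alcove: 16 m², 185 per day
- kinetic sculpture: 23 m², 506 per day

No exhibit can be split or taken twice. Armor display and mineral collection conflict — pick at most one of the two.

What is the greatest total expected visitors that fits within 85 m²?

Best packing: clockwork automata + map room + portrait alcove + kinetic sculpture — 83 m², 1357 total.
Next best is ceramics vitrine + map room + mineral collection + kinetic sculpture at 1292 (85 m²) — short by 65.

1357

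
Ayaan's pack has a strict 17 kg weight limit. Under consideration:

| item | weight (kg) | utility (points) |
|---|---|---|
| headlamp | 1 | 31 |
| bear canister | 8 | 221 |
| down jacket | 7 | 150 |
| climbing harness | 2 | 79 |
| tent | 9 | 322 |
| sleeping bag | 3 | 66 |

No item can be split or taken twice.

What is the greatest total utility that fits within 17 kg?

By utility per kg: climbing harness 39.50, tent 35.78, headlamp 31.00 lead.
The ratio heuristic lands on headlamp + climbing harness + tent + sleeping bag (498) but leaves 2 kg idle.
Dropping headlamp and climbing harness and sleeping bag frees 6 kg; slotting in bear canister (8 kg) lifts the total to 543 at 17 kg.

543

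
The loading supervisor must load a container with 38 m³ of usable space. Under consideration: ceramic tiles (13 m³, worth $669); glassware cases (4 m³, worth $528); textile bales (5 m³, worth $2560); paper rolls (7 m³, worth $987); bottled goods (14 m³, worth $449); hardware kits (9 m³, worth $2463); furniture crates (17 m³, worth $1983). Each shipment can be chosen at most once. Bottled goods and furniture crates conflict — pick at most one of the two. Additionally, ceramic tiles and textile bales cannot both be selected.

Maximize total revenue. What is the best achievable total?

Taking textile bales + paper rolls + hardware kits + furniture crates: 38 m³ used, 7993 in revenue.
The closest alternative, glassware cases + textile bales + hardware kits + furniture crates, reaches only 7534.

7993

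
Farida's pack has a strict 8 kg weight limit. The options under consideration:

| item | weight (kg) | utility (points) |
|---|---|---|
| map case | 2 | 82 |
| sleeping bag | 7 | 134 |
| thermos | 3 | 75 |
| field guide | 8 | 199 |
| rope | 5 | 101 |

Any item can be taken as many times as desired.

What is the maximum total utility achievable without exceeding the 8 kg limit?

Density check — map case 41.00, thermos 25.00, field guide 24.88, rope 20.20 are the best per kg.
4×map case uses 8 of the 8 kg and totals 328.

328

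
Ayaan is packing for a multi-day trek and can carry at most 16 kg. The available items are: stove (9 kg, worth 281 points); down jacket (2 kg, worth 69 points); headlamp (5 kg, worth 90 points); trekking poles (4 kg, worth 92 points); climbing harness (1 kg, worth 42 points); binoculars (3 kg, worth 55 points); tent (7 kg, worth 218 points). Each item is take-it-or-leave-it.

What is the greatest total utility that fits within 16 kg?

Greedy by ratio would take stove + down jacket + trekking poles + climbing harness: 16 kg used, total 484.
The 7 kg tied up in down jacket and trekking poles and climbing harness is better spent on tent — total rises to 499 (16 kg).
Runner-up stove + down jacket + trekking poles + climbing harness tops out at 484.

499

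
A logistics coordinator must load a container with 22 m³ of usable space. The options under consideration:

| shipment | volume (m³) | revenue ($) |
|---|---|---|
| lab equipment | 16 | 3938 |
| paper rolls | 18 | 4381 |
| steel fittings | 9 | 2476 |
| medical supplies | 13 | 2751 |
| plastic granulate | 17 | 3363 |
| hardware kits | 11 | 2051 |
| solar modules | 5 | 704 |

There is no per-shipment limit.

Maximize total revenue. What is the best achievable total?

5227

Ranking by ratio (revenue/m³): steel fittings 275.11, lab equipment 246.12, paper rolls 243.39.
Taking the top-ratio shipments first gives 2×steel fittings for 4952 (18 m³).
Dropping steel fittings frees 9 m³; slotting in medical supplies (13 m³) lifts the total to 5227 at 22 m³.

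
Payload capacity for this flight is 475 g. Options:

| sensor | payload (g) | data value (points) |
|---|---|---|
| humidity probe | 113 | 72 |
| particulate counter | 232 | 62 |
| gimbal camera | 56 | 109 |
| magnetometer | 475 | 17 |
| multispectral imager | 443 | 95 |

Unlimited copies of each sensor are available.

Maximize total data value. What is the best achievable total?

872

Density check — gimbal camera 1.95, humidity probe 0.64, particulate counter 0.27, multispectral imager 0.21 are the best per g.
Taking 8×gimbal camera: 448 g used, 872 in data value.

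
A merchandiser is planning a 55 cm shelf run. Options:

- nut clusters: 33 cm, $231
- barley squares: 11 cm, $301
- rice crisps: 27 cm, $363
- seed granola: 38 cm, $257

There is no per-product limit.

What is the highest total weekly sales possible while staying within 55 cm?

Best packing: 5×barley squares — 55 cm, 1505 total.
That's the maximum — no swap from here does better than 1505.

1505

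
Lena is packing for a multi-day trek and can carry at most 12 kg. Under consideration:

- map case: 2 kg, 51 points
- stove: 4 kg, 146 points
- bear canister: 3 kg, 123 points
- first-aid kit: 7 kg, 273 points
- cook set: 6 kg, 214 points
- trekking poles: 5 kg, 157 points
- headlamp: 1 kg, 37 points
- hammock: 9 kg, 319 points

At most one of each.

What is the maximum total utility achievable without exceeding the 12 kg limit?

Ranking by ratio (utility/kg): bear canister 41.00, first-aid kit 39.00, headlamp 37.00, stove 36.50.
The ratio heuristic lands on bear canister + first-aid kit + headlamp (433) but leaves 1 kg idle.
Dropping bear canister frees 3 kg; slotting in stove (4 kg) lifts the total to 456 at 12 kg.
Next best is map case + bear canister + first-aid kit at 447 (12 kg) — short by 9.

456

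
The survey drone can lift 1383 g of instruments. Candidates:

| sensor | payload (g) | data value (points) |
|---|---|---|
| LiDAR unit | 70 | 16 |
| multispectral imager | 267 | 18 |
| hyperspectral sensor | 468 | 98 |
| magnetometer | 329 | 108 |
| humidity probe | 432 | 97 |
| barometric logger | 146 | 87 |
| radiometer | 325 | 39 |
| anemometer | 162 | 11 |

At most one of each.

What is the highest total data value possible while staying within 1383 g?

Greedy by ratio would take LiDAR unit + magnetometer + humidity probe + barometric logger + radiometer: 1302 g used, total 347.
The 395 g tied up in LiDAR unit and radiometer is better spent on hyperspectral sensor — total rises to 390 (1375 g).
The closest alternative, LiDAR unit + hyperspectral sensor + magnetometer + barometric logger + radiometer, reaches only 348.

390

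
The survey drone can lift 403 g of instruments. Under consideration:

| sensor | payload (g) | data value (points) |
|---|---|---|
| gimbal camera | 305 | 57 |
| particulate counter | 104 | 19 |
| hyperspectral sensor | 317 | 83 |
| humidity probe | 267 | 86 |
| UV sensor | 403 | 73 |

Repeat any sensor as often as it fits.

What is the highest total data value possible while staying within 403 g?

105

The ratio ordering already packs tightly: particulate counter + humidity probe, 371 g, 105.
That's the maximum — no swap from here does better than 105.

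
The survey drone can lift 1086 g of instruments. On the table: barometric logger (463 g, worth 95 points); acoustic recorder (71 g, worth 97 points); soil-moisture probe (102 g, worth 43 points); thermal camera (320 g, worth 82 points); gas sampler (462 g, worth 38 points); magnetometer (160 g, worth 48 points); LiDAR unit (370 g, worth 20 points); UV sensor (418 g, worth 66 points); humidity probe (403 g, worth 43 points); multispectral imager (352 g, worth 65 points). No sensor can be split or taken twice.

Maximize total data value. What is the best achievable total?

336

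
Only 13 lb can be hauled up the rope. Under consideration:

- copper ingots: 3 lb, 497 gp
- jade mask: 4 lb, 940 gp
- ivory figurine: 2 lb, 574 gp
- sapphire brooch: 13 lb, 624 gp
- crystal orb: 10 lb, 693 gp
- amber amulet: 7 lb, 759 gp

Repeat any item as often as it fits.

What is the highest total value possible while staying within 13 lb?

3444

Best packing: 6×ivory figurine — 12 lb, 3444 total.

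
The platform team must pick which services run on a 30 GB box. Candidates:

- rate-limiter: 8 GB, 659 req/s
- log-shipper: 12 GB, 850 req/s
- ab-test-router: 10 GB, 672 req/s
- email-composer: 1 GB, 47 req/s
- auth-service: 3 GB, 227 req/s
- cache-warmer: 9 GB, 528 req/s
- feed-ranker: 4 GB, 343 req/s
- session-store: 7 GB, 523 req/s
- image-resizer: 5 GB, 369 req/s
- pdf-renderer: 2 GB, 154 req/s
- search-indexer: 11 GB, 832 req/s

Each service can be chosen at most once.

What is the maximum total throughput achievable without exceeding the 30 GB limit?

2357

Greedy by ratio would take rate-limiter + email-composer + auth-service + feed-ranker + pdf-renderer + search-indexer: 29 GB used, total 2262.
The 6 GB tied up in email-composer and auth-service and pdf-renderer is better spent on session-store — total rises to 2357 (30 GB).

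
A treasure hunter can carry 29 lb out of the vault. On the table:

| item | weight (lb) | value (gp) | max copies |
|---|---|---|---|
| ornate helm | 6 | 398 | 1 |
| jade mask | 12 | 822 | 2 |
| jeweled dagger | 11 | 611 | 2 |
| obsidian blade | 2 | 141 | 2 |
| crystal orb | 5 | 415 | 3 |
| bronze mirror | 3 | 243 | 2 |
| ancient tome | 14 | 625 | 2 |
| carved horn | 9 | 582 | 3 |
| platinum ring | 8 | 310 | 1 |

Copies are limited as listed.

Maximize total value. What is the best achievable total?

2270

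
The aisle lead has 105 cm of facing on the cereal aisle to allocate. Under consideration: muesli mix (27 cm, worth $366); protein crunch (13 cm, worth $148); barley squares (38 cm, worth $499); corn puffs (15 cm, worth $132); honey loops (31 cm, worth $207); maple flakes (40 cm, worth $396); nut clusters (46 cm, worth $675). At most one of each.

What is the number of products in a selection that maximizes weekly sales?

3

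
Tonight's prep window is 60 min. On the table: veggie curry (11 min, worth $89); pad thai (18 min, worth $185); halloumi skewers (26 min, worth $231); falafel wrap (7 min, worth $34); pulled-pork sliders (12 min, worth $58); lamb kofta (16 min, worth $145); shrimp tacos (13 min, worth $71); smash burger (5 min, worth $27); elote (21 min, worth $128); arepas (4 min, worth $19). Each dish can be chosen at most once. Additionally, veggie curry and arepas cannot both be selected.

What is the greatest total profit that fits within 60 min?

561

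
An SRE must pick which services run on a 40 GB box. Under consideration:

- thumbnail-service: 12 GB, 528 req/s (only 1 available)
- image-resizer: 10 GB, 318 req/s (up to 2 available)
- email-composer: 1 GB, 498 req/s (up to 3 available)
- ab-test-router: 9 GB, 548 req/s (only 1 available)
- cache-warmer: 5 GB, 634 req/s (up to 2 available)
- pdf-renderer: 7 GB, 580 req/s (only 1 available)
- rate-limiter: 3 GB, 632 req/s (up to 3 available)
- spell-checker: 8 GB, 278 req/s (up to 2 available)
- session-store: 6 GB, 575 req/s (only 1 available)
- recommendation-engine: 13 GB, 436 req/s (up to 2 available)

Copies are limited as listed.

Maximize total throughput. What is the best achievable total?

5813

Best packing: 3×email-composer + 2×cache-warmer + pdf-renderer + 3×rate-limiter + session-store — 35 GB, 5813 total.
Nothing else within 40 GB beats 5813.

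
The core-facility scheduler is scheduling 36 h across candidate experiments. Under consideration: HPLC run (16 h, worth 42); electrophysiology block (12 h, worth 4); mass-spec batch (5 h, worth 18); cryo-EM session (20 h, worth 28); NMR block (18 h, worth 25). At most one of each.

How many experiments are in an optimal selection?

2

Best achievable expected citations is 70.
One optimal bundle: HPLC run + cryo-EM session (36 h).
Any selection reaching 70 contains exactly 2 experiments.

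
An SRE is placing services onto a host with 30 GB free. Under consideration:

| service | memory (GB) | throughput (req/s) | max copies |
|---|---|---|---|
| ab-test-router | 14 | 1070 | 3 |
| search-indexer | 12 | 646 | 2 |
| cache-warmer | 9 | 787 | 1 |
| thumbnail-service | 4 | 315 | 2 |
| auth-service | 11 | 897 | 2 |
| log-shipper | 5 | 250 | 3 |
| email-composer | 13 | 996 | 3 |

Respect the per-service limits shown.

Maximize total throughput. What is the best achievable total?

2424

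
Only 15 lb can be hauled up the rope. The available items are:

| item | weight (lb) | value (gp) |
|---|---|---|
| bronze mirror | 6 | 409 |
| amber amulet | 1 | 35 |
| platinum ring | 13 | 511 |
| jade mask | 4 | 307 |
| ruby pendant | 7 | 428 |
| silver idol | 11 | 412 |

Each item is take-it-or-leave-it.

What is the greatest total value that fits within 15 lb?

872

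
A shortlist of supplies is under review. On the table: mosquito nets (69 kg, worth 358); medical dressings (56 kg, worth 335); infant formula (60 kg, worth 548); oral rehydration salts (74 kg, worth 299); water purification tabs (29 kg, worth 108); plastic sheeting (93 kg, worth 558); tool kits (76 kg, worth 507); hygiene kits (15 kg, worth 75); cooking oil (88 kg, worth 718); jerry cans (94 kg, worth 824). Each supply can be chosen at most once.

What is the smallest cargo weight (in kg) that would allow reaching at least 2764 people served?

362

Look for the lowest-cargo combination reaching 2764.
infant formula + water purification tabs + tool kits + hygiene kits + cooking oil + jerry cans: 2780 people served at 362 kg.
Any bundle with less than 362 kg falls short of 2764.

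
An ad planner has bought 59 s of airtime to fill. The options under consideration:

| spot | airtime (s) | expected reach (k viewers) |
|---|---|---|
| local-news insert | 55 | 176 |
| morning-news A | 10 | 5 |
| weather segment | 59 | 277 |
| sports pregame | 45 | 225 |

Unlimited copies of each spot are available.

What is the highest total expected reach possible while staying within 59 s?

Filling by ratio: morning-news A + sports pregame for 230, with 4 s left unused.
The 55 s tied up in morning-news A and sports pregame is better spent on weather segment — total rises to 277 (59 s).
That's the maximum — no swap from here does better than 277.

277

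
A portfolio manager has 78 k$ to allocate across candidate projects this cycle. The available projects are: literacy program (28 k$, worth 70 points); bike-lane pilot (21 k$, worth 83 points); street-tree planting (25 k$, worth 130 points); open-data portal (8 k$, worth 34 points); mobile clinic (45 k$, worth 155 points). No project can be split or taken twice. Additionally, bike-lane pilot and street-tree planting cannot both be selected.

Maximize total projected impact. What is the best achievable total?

319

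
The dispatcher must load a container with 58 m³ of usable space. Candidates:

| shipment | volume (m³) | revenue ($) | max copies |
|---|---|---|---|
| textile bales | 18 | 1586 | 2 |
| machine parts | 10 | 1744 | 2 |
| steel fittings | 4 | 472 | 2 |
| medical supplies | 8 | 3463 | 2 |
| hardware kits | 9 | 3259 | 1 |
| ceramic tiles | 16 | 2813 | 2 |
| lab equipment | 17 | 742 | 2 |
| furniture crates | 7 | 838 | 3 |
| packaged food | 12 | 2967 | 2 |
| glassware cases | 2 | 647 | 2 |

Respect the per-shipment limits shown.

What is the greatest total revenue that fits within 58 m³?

17885

Ranking by ratio (revenue/m³): medical supplies 432.88, hardware kits 362.11, glassware cases 323.50, packaged food 247.25.
The ratio ordering already packs tightly: steel fittings + 2×medical supplies + hardware kits + 2×packaged food + 2×glassware cases, 57 m³, 17885.
No other feasible combination exceeds 17885.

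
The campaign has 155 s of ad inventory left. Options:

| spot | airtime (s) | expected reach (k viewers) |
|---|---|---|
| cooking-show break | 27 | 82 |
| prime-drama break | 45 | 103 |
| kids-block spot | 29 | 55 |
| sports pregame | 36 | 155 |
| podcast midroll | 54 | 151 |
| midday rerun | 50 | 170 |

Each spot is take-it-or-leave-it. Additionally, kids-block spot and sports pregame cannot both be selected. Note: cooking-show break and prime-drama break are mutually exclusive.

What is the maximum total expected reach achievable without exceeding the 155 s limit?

Sports pregame + podcast midroll + midday rerun uses 140 of the 155 s and totals 476.
An exhaustive check of the 64 subsets confirms 476.

476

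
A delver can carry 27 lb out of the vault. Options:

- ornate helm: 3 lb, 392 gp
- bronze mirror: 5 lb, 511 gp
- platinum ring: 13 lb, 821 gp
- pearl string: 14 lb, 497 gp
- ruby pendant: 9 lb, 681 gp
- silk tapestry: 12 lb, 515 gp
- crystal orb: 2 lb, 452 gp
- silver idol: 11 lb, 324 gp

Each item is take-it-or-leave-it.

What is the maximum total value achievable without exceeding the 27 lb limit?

2346

Density check — crystal orb 226.00, ornate helm 130.67, bronze mirror 102.20 are the best per lb.
Taking the top-ratio items first gives ornate helm + bronze mirror + ruby pendant + crystal orb for 2036 (19 lb).
Dropping bronze mirror frees 5 lb; slotting in platinum ring (13 lb) lifts the total to 2346 at 27 lb.
No other feasible combination exceeds 2346.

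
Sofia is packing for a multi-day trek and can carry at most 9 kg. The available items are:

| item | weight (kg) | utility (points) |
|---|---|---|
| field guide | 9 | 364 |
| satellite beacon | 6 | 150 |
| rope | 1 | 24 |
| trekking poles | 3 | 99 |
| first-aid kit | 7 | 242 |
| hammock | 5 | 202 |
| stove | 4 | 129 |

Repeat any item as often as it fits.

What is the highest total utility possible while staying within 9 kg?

364

Field guide uses 9 of the 9 kg and totals 364.
No other feasible combination exceeds 364.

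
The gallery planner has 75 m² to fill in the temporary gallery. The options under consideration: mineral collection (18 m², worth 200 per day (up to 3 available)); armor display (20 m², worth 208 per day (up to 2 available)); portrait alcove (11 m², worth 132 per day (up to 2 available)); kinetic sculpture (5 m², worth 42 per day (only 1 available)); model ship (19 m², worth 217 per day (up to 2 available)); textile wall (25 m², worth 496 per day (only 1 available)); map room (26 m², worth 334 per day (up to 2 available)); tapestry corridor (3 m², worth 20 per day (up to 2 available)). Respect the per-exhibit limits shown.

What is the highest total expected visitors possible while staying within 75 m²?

The ratio ordering already packs tightly: 2×portrait alcove + textile wall + map room, 73 m², 1094.

1094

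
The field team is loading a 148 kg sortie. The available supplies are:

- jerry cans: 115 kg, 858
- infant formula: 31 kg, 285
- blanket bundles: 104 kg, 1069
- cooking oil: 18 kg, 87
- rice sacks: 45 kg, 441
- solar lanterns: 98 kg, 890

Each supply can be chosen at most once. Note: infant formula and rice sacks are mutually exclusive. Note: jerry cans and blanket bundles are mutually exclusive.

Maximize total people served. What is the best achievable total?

1354

By people served per kg: blanket bundles 10.28, rice sacks 9.80, infant formula 9.19 lead.
The ratio ordering already packs tightly: infant formula + blanket bundles, 135 kg, 1354.
Next best is rice sacks + solar lanterns at 1331 (143 kg) — short by 23.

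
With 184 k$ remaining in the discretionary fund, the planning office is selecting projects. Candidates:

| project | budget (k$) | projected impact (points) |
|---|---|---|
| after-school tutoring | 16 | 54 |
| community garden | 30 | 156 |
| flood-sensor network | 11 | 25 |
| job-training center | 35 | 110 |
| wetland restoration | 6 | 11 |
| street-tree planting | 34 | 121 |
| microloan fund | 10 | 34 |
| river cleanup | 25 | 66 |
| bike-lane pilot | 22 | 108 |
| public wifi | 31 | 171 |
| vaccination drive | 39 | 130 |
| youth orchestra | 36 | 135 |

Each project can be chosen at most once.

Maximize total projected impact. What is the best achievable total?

788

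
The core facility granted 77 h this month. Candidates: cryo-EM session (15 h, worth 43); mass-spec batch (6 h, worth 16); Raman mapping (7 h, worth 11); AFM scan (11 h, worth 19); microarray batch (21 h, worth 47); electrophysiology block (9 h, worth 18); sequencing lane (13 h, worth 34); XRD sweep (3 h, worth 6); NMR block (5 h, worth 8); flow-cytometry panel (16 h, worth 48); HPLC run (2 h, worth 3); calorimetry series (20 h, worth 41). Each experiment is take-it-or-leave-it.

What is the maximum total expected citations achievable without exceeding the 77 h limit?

197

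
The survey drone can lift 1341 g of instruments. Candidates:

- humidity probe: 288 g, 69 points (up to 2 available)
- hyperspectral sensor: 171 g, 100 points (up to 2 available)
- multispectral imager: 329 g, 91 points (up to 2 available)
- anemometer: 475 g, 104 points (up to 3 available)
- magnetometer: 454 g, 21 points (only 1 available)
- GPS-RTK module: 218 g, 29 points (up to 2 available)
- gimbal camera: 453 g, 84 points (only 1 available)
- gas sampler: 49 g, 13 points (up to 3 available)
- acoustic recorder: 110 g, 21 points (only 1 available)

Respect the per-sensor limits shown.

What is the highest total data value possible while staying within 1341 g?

Filling by ratio: 2×hyperspectral sensor + 2×multispectral imager + 3×gas sampler + acoustic recorder for 442, with 84 g left unused.
Replace 2×gas sampler and acoustic recorder with humidity probe: the trade gains 22 net, giving 464 at 1337 g.
Nothing else within 1341 g beats 464.

464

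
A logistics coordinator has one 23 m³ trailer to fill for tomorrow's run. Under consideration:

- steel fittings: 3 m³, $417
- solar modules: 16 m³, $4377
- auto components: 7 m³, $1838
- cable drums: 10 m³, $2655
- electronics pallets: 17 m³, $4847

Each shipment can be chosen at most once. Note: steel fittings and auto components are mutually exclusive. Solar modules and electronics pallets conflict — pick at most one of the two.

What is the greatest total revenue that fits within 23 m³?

6215

Density check — electronics pallets 285.12, solar modules 273.56, cable drums 265.50 are the best per m³.
A density-first pass picks steel fittings + electronics pallets — 5264 at 20 m³.
Replace steel fittings and electronics pallets with solar modules + auto components: the trade gains 951 net, giving 6215 at 23 m³.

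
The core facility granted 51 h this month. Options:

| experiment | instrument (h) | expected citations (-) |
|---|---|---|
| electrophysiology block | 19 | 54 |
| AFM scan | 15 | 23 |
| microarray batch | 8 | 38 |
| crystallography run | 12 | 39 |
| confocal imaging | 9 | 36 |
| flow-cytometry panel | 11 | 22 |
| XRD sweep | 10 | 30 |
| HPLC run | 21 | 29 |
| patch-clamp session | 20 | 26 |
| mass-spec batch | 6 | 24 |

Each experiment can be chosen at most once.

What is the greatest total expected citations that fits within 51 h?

167

Density check — microarray batch 4.75, confocal imaging 4.00, mass-spec batch 4.00 are the best per h.
Best packing: electrophysiology block + microarray batch + crystallography run + confocal imaging — 48 h, 167 total.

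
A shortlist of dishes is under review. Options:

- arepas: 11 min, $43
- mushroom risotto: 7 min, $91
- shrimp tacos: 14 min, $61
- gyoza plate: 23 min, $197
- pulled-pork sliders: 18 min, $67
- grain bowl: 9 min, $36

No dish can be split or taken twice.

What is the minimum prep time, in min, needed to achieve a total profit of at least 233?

30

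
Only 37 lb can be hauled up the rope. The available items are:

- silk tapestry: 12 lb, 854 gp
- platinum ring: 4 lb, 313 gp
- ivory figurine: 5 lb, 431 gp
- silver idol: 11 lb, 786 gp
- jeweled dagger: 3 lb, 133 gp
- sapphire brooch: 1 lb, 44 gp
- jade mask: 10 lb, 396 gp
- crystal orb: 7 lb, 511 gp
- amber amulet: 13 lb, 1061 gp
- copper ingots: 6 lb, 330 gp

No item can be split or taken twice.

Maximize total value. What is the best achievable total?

2857

Filling by ratio: platinum ring + ivory figurine + sapphire brooch + crystal orb + amber amulet + copper ingots for 2690, with 1 lb left unused.
The 11 lb tied up in platinum ring and sapphire brooch and copper ingots is better spent on silk tapestry — total rises to 2857 (37 lb).
Runner-up ivory figurine + silver idol + sapphire brooch + crystal orb + amber amulet tops out at 2833.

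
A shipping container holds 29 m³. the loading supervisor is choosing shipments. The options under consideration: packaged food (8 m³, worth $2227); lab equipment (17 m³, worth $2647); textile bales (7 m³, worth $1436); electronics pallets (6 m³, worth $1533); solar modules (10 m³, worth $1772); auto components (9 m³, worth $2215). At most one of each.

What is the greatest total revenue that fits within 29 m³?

6214

A density-first pass picks packaged food + electronics pallets + auto components — 5975 at 23 m³.
Dropping electronics pallets frees 6 m³; slotting in solar modules (10 m³) lifts the total to 6214 at 27 m³.
Runner-up packaged food + electronics pallets + auto components tops out at 5975.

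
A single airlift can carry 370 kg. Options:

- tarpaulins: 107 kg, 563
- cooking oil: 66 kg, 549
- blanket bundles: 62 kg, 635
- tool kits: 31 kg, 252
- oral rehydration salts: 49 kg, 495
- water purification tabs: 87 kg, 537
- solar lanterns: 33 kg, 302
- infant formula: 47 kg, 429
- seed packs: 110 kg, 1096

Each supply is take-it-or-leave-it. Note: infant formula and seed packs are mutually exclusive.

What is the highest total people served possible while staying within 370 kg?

Best packing: cooking oil + blanket bundles + tool kits + oral rehydration salts + solar lanterns + seed packs — 351 kg, 3329 total.
Runner-up cooking oil + blanket bundles + water purification tabs + solar lanterns + seed packs tops out at 3119.

3329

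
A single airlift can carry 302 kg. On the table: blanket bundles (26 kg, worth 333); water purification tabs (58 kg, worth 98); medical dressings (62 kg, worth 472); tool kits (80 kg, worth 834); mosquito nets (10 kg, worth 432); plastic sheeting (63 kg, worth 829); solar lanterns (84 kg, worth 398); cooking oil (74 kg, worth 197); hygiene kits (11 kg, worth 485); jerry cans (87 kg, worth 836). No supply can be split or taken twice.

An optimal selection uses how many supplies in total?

The maximum people served within 302 kg is 3749.
One optimal bundle: blanket bundles + tool kits + mosquito nets + plastic sheeting + hygiene kits + jerry cans (277 kg).
Any selection reaching 3749 contains exactly 6 supplies.

6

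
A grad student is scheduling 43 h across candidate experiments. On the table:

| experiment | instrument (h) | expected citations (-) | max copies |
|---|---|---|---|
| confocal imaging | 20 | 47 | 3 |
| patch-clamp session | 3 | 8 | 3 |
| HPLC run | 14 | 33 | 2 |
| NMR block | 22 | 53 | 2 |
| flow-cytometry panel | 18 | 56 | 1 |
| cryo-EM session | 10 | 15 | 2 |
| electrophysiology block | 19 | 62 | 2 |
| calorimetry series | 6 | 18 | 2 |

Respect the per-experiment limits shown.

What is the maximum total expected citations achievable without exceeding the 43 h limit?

136

A density-first pass picks patch-clamp session + 2×electrophysiology block — 132 at 41 h.
The 22 h tied up in patch-clamp session and electrophysiology block is better spent on flow-cytometry panel + calorimetry series — total rises to 136 (43 h).
That's the maximum — no swap from here does better than 136.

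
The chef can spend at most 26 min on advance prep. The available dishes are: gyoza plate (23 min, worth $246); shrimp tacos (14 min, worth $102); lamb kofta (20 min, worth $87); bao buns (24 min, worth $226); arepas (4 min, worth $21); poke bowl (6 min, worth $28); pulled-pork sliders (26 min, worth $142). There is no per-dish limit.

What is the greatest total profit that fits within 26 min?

The ratio ordering already packs tightly: gyoza plate, 23 min, 246.

246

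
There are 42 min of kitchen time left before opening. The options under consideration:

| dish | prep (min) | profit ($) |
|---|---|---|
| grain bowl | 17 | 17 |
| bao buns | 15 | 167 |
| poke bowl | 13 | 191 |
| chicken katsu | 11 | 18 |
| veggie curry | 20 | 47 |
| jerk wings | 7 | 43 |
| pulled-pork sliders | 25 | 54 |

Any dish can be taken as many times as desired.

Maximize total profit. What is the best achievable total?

573

By profit per min: poke bowl 14.69, bao buns 11.13, jerk wings 6.14 lead.
The ratio ordering already packs tightly: 3×poke bowl, 39 min, 573.
No other feasible combination exceeds 573.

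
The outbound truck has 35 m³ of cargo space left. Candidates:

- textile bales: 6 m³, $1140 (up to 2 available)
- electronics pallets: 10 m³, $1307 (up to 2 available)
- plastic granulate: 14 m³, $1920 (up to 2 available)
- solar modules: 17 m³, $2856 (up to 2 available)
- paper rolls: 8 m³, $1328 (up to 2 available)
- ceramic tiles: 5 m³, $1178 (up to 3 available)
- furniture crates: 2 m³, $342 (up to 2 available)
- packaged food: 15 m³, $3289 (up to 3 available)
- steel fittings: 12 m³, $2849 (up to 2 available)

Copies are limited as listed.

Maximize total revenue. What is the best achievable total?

8054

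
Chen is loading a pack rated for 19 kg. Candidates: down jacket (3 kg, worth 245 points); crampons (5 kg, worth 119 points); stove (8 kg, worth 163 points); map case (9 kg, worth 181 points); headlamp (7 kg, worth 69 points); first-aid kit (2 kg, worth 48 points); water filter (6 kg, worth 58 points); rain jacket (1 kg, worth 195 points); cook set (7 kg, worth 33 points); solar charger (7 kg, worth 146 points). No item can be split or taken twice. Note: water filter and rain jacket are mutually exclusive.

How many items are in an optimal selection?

5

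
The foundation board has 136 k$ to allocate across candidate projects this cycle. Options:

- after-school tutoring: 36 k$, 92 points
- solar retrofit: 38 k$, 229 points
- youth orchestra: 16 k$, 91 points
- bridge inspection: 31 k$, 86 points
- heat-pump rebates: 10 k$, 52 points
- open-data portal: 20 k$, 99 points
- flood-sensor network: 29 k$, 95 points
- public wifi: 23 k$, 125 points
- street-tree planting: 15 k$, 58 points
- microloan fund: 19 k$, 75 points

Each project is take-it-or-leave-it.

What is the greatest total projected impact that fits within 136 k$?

A density-first pass picks solar retrofit + youth orchestra + heat-pump rebates + open-data portal + public wifi + microloan fund — 671 at 126 k$.
Replace microloan fund with flood-sensor network: the trade gains 20 net, giving 691 at 136 k$.
Runner-up solar retrofit + youth orchestra + open-data portal + public wifi + street-tree planting + microloan fund tops out at 677.

691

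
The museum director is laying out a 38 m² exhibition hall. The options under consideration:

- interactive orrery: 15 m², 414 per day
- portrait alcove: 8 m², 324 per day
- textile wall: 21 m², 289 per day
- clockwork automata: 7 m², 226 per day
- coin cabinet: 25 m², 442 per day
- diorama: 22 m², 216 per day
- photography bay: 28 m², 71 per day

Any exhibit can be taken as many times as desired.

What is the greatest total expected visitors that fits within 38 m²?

Taking the top-ratio exhibits first gives 4×portrait alcove for 1296 (32 m²).
The 8 m² tied up in portrait alcove is better spent on 2×clockwork automata — total rises to 1424 (38 m²).
That's the maximum — no swap from here does better than 1424.

1424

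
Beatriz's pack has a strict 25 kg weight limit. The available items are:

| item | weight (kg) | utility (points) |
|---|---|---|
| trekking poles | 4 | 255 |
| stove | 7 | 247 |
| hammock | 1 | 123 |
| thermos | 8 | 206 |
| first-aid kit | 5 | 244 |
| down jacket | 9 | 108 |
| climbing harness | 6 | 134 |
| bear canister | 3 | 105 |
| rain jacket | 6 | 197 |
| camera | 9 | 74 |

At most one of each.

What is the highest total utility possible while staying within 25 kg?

1075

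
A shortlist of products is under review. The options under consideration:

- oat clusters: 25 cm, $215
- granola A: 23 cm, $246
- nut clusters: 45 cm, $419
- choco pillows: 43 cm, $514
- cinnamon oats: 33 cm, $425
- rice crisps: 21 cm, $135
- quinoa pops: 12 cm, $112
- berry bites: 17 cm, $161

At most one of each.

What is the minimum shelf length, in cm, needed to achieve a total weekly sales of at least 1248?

Minimise cm subject to total weekly sales ≥ 1248.
granola A + choco pillows + cinnamon oats + quinoa pops reaches 1297 using 111 cm.
Below 111 cm the best achievable stays under 1248.

111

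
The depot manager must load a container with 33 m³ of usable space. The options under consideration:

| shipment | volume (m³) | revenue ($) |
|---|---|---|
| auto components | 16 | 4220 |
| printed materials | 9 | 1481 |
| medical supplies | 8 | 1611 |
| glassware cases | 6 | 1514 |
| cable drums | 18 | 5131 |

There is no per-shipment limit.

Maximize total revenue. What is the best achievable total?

8440

Ranking by ratio (revenue/m³): cable drums 285.06, auto components 263.75, glassware cases 252.33, medical supplies 201.38.
The ratio heuristic lands on 2×glassware cases + cable drums (8159) but leaves 3 m³ idle.
Dropping 2×glassware cases and cable drums frees 30 m³; slotting in 2×auto components (32 m³) lifts the total to 8440 at 32 m³.
That's the maximum — no swap from here does better than 8440.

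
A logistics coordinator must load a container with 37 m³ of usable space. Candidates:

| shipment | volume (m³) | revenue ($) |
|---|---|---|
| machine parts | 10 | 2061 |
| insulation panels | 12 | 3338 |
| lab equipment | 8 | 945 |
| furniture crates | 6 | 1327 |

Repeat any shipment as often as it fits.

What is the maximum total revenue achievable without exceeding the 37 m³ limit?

By revenue per m³: insulation panels 278.17, furniture crates 221.17, machine parts 206.10, lab equipment 118.12 lead.
Best packing: 3×insulation panels — 36 m³, 10014 total.

10014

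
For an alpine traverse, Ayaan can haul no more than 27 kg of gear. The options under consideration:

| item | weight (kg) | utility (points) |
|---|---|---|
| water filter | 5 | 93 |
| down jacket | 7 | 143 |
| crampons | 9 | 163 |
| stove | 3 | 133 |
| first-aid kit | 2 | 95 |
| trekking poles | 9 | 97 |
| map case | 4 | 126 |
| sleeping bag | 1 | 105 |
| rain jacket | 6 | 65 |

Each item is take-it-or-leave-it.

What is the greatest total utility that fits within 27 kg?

765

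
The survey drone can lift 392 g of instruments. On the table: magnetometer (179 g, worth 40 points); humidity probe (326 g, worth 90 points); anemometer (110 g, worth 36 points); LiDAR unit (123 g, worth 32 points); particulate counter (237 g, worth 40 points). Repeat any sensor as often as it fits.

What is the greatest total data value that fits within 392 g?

108

3×anemometer uses 330 of the 392 g and totals 108.
Nothing else within 392 g beats 108.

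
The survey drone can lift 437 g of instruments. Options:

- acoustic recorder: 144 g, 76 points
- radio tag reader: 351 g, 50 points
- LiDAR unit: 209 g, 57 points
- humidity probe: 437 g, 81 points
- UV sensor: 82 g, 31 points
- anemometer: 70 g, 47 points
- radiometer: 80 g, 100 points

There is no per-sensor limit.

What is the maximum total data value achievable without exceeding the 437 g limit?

500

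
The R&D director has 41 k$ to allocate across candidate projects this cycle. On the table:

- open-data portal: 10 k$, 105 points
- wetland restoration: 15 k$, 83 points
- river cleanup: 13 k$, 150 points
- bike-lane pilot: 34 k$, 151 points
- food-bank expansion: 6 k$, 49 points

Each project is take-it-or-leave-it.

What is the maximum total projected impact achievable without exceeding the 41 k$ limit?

A density-first pass picks open-data portal + river cleanup + food-bank expansion — 304 at 29 k$.
Dropping food-bank expansion frees 6 k$; slotting in wetland restoration (15 k$) lifts the total to 338 at 38 k$.

338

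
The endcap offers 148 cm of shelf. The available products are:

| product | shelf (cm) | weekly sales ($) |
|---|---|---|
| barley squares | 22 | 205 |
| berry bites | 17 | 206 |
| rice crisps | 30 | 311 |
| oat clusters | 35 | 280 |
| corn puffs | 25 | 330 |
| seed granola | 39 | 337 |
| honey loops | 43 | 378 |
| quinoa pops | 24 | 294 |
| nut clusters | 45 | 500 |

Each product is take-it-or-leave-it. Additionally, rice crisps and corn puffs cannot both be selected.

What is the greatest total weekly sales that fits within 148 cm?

1610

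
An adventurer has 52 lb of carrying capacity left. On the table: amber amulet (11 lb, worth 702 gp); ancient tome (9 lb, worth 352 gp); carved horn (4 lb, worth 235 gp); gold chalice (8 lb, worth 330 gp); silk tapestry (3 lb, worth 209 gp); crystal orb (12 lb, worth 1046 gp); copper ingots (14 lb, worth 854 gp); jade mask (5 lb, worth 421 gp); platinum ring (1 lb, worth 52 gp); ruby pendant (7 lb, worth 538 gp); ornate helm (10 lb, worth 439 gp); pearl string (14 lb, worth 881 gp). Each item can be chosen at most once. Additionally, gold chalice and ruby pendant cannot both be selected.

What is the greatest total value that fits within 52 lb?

3797

Amber amulet + silk tapestry + crystal orb + jade mask + ruby pendant + pearl string uses 52 of the 52 lb and totals 3797.
That's the maximum — no feasible swap from here does better than 3797.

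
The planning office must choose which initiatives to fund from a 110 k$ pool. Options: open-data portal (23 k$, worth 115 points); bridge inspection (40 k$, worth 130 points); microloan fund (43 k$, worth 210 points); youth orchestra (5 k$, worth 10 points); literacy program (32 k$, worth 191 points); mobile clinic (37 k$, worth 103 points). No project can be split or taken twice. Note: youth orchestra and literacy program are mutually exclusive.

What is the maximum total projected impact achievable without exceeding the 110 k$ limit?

516

Taking open-data portal + microloan fund + literacy program: 98 k$ used, 516 in projected impact.
That's the maximum — no feasible swap from here does better than 516.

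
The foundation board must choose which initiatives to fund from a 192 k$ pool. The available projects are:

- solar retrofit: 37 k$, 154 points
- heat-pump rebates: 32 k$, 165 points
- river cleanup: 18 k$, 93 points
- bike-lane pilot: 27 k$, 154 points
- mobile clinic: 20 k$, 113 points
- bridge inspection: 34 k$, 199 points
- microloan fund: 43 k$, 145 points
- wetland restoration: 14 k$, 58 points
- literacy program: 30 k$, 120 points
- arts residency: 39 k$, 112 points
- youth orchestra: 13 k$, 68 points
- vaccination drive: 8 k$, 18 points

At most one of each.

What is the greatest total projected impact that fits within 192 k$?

970

Filling by ratio: solar retrofit + heat-pump rebates + river cleanup + bike-lane pilot + mobile clinic + bridge inspection + youth orchestra + vaccination drive for 964, with 3 k$ left unused.
Replace solar retrofit and vaccination drive with wetland restoration + literacy program: the trade gains 6 net, giving 970 at 188 k$.
Runner-up solar retrofit + heat-pump rebates + river cleanup + bike-lane pilot + mobile clinic + bridge inspection + youth orchestra + vaccination drive tops out at 964.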